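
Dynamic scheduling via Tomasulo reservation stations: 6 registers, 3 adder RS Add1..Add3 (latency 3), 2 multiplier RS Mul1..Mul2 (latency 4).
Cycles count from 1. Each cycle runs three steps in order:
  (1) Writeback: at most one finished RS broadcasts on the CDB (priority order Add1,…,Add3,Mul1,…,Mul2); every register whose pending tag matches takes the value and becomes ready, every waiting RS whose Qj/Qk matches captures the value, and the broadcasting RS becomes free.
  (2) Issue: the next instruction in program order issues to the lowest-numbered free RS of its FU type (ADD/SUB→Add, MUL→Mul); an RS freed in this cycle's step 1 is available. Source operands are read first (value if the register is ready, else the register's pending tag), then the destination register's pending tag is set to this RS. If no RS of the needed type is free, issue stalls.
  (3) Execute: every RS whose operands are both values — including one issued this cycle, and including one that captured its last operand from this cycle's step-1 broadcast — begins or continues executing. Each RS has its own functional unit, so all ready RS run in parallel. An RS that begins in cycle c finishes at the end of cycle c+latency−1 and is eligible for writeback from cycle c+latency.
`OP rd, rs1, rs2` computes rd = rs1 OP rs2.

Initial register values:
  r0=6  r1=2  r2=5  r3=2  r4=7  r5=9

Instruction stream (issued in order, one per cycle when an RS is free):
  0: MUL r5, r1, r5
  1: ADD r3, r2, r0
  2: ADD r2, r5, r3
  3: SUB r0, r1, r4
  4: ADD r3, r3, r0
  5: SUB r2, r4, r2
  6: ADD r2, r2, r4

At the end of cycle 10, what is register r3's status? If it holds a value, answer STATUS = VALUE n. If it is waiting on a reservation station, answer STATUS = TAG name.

STATUS = VALUE 6

  c1: issue MUL r5<-Mul1  regs: r0:6,r1:2,r2:5,r3:2,r4:7,r5:Mul1
  c2: issue ADD r3<-Add1  regs: r0:6,r1:2,r2:5,r3:Add1,r4:7,r5:Mul1
  c3: issue ADD r2<-Add2  regs: r0:6,r1:2,r2:Add2,r3:Add1,r4:7,r5:Mul1
  c4: issue SUB r0<-Add3  regs: r0:Add3,r1:2,r2:Add2,r3:Add1,r4:7,r5:Mul1
  c5: CDB Add1=11; issue ADD r3<-Add1  regs: r0:Add3,r1:2,r2:Add2,r3:Add1,r4:7,r5:Mul1
  c6: CDB Mul1=18; stall  regs: r0:Add3,r1:2,r2:Add2,r3:Add1,r4:7,r5:18
  c7: CDB Add3=-5; issue SUB r2<-Add3  regs: r0:-5,r1:2,r2:Add3,r3:Add1,r4:7,r5:18
  c8: stall  regs: r0:-5,r1:2,r2:Add3,r3:Add1,r4:7,r5:18
  c9: CDB Add2=29; issue ADD r2<-Add2  regs: r0:-5,r1:2,r2:Add2,r3:Add1,r4:7,r5:18
  c10: CDB Add1=6  regs: r0:-5,r1:2,r2:Add2,r3:6,r4:7,r5:18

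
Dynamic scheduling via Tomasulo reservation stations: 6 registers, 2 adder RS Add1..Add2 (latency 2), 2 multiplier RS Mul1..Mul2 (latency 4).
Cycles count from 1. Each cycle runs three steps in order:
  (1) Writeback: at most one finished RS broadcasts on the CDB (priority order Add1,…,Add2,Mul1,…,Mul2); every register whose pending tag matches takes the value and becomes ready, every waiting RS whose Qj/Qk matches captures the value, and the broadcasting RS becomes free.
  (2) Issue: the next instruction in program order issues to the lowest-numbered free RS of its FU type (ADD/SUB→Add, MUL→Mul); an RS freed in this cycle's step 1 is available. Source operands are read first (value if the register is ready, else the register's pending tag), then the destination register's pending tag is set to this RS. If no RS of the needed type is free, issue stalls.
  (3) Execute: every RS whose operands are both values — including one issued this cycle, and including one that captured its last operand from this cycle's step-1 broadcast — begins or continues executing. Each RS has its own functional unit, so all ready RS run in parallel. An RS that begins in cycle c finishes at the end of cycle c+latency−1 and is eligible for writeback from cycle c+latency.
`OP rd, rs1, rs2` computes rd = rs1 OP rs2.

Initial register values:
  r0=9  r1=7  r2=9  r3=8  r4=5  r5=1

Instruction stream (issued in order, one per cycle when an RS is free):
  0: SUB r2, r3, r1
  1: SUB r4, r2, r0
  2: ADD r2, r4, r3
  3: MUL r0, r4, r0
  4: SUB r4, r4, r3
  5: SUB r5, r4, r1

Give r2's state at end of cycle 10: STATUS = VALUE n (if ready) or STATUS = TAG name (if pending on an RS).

STATUS = VALUE 0

cycle 1: issue SUB r2<-Add1 // r0:9,r1:7,r2:Add1,r3:8,r4:5,r5:1
cycle 2: issue SUB r4<-Add2 // r0:9,r1:7,r2:Add1,r3:8,r4:Add2,r5:1
cycle 3: CDB Add1=1; issue ADD r2<-Add1 // r0:9,r1:7,r2:Add1,r3:8,r4:Add2,r5:1
cycle 4: issue MUL r0<-Mul1 // r0:Mul1,r1:7,r2:Add1,r3:8,r4:Add2,r5:1
cycle 5: CDB Add2=-8; issue SUB r4<-Add2 // r0:Mul1,r1:7,r2:Add1,r3:8,r4:Add2,r5:1
cycle 6: stall // r0:Mul1,r1:7,r2:Add1,r3:8,r4:Add2,r5:1
cycle 7: CDB Add1=0; issue SUB r5<-Add1 // r0:Mul1,r1:7,r2:0,r3:8,r4:Add2,r5:Add1
cycle 8: CDB Add2=-16 // r0:Mul1,r1:7,r2:0,r3:8,r4:-16,r5:Add1
cycle 9: CDB Mul1=-72 // r0:-72,r1:7,r2:0,r3:8,r4:-16,r5:Add1
cycle 10: CDB Add1=-23 // r0:-72,r1:7,r2:0,r3:8,r4:-16,r5:-23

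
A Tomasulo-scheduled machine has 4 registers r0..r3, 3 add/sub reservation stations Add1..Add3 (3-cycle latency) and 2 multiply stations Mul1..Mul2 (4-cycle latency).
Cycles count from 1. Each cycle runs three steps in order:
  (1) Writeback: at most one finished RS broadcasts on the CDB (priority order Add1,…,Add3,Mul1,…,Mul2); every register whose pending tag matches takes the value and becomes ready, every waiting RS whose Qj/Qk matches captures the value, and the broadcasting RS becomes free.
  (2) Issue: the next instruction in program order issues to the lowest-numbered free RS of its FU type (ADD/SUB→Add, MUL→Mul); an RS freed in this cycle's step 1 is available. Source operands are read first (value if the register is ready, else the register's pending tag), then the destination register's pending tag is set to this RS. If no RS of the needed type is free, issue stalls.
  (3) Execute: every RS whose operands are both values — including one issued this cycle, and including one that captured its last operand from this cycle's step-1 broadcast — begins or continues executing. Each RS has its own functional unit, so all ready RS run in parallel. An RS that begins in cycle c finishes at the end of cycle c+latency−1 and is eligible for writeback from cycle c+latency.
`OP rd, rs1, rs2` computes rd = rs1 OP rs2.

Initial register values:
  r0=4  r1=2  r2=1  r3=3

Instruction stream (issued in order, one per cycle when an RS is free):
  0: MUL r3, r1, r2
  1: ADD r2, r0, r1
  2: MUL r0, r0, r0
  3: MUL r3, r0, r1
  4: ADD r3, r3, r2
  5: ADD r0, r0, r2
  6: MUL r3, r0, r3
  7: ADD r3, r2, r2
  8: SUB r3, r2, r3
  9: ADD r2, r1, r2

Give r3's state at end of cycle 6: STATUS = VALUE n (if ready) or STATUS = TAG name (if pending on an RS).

STATUS = TAG Mul1

c1: issue MUL r3<-Mul1 | r0:4,r1:2,r2:1,r3:Mul1
c2: issue ADD r2<-Add1 | r0:4,r1:2,r2:Add1,r3:Mul1
c3: issue MUL r0<-Mul2 | r0:Mul2,r1:2,r2:Add1,r3:Mul1
c4: stall | r0:Mul2,r1:2,r2:Add1,r3:Mul1
c5: CDB Add1=6; stall | r0:Mul2,r1:2,r2:6,r3:Mul1
c6: CDB Mul1=2; issue MUL r3<-Mul1 | r0:Mul2,r1:2,r2:6,r3:Mul1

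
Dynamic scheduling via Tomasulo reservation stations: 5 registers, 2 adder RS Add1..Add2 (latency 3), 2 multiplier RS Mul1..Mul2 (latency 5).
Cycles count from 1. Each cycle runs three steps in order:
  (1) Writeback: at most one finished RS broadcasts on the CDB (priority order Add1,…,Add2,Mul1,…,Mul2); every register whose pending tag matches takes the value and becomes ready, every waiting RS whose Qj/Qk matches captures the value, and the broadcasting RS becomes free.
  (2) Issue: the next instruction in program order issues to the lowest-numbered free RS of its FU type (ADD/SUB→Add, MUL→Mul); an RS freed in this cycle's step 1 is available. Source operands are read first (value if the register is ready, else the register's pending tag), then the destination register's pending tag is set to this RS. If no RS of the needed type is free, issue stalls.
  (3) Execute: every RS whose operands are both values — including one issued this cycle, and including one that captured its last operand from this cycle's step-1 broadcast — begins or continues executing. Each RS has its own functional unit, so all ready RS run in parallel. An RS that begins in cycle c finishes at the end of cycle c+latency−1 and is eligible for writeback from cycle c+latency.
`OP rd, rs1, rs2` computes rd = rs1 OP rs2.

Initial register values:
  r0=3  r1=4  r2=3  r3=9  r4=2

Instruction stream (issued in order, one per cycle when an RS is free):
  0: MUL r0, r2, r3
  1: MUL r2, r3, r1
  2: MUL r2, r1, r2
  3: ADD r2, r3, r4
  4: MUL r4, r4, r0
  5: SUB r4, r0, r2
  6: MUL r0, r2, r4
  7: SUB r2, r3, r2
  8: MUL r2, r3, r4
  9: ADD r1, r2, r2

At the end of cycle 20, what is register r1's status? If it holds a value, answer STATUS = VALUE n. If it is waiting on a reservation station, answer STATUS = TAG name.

cycle 1: issue MUL r0<-Mul1 // r0:Mul1,r1:4,r2:3,r3:9,r4:2
cycle 2: issue MUL r2<-Mul2 // r0:Mul1,r1:4,r2:Mul2,r3:9,r4:2
cycle 3: stall // r0:Mul1,r1:4,r2:Mul2,r3:9,r4:2
cycle 4: stall // r0:Mul1,r1:4,r2:Mul2,r3:9,r4:2
cycle 5: stall // r0:Mul1,r1:4,r2:Mul2,r3:9,r4:2
cycle 6: CDB Mul1=27; issue MUL r2<-Mul1 // r0:27,r1:4,r2:Mul1,r3:9,r4:2
cycle 7: CDB Mul2=36; issue ADD r2<-Add1 // r0:27,r1:4,r2:Add1,r3:9,r4:2
cycle 8: issue MUL r4<-Mul2 // r0:27,r1:4,r2:Add1,r3:9,r4:Mul2
cycle 9: issue SUB r4<-Add2 // r0:27,r1:4,r2:Add1,r3:9,r4:Add2
cycle 10: CDB Add1=11; stall // r0:27,r1:4,r2:11,r3:9,r4:Add2
cycle 11: stall // r0:27,r1:4,r2:11,r3:9,r4:Add2
cycle 12: CDB Mul1=144; issue MUL r0<-Mul1 // r0:Mul1,r1:4,r2:11,r3:9,r4:Add2
cycle 13: CDB Add2=16; issue SUB r2<-Add1 // r0:Mul1,r1:4,r2:Add1,r3:9,r4:16
cycle 14: CDB Mul2=54; issue MUL r2<-Mul2 // r0:Mul1,r1:4,r2:Mul2,r3:9,r4:16
cycle 15: issue ADD r1<-Add2 // r0:Mul1,r1:Add2,r2:Mul2,r3:9,r4:16
cycle 16: CDB Add1=-2 // r0:Mul1,r1:Add2,r2:Mul2,r3:9,r4:16
cycle 17: - // r0:Mul1,r1:Add2,r2:Mul2,r3:9,r4:16
cycle 18: CDB Mul1=176 // r0:176,r1:Add2,r2:Mul2,r3:9,r4:16
cycle 19: CDB Mul2=144 // r0:176,r1:Add2,r2:144,r3:9,r4:16
cycle 20: - // r0:176,r1:Add2,r2:144,r3:9,r4:16

STATUS = TAG Add2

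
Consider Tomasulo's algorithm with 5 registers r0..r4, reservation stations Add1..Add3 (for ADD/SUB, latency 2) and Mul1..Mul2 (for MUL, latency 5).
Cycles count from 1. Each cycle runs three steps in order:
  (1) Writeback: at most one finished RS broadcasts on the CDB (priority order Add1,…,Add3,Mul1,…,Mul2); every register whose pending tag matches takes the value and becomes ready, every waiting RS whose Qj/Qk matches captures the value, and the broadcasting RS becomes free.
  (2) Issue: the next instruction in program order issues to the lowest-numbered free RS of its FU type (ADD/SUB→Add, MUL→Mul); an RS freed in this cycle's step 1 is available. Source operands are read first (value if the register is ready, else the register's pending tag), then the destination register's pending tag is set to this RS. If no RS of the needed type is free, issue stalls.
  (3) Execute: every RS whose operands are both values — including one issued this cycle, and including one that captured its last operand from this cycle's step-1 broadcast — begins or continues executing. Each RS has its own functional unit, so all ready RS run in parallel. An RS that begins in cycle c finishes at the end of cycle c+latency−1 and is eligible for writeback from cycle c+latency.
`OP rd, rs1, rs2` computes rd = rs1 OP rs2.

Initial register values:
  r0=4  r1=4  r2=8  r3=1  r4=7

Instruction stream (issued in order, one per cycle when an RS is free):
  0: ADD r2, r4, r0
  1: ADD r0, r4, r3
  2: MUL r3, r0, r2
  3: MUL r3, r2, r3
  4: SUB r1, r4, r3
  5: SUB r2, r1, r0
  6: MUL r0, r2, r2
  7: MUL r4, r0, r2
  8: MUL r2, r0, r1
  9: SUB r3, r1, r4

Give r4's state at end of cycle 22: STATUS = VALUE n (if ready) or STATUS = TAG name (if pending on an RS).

  c1: issue ADD r2<-Add1  regs: r0:4,r1:4,r2:Add1,r3:1,r4:7
  c2: issue ADD r0<-Add2  regs: r0:Add2,r1:4,r2:Add1,r3:1,r4:7
  c3: CDB Add1=11; issue MUL r3<-Mul1  regs: r0:Add2,r1:4,r2:11,r3:Mul1,r4:7
  c4: CDB Add2=8; issue MUL r3<-Mul2  regs: r0:8,r1:4,r2:11,r3:Mul2,r4:7
  c5: issue SUB r1<-Add1  regs: r0:8,r1:Add1,r2:11,r3:Mul2,r4:7
  c6: issue SUB r2<-Add2  regs: r0:8,r1:Add1,r2:Add2,r3:Mul2,r4:7
  c7: stall  regs: r0:8,r1:Add1,r2:Add2,r3:Mul2,r4:7
  c8: stall  regs: r0:8,r1:Add1,r2:Add2,r3:Mul2,r4:7
  c9: CDB Mul1=88; issue MUL r0<-Mul1  regs: r0:Mul1,r1:Add1,r2:Add2,r3:Mul2,r4:7
  c10: stall  regs: r0:Mul1,r1:Add1,r2:Add2,r3:Mul2,r4:7
  c11: stall  regs: r0:Mul1,r1:Add1,r2:Add2,r3:Mul2,r4:7
  c12: stall  regs: r0:Mul1,r1:Add1,r2:Add2,r3:Mul2,r4:7
  c13: stall  regs: r0:Mul1,r1:Add1,r2:Add2,r3:Mul2,r4:7
  c14: CDB Mul2=968; issue MUL r4<-Mul2  regs: r0:Mul1,r1:Add1,r2:Add2,r3:968,r4:Mul2
  c15: stall  regs: r0:Mul1,r1:Add1,r2:Add2,r3:968,r4:Mul2
  c16: CDB Add1=-961; stall  regs: r0:Mul1,r1:-961,r2:Add2,r3:968,r4:Mul2
  c17: stall  regs: r0:Mul1,r1:-961,r2:Add2,r3:968,r4:Mul2
  c18: CDB Add2=-969; stall  regs: r0:Mul1,r1:-961,r2:-969,r3:968,r4:Mul2
  c19: stall  regs: r0:Mul1,r1:-961,r2:-969,r3:968,r4:Mul2
  c20: stall  regs: r0:Mul1,r1:-961,r2:-969,r3:968,r4:Mul2
  c21: stall  regs: r0:Mul1,r1:-961,r2:-969,r3:968,r4:Mul2
  c22: stall  regs: r0:Mul1,r1:-961,r2:-969,r3:968,r4:Mul2

STATUS = TAG Mul2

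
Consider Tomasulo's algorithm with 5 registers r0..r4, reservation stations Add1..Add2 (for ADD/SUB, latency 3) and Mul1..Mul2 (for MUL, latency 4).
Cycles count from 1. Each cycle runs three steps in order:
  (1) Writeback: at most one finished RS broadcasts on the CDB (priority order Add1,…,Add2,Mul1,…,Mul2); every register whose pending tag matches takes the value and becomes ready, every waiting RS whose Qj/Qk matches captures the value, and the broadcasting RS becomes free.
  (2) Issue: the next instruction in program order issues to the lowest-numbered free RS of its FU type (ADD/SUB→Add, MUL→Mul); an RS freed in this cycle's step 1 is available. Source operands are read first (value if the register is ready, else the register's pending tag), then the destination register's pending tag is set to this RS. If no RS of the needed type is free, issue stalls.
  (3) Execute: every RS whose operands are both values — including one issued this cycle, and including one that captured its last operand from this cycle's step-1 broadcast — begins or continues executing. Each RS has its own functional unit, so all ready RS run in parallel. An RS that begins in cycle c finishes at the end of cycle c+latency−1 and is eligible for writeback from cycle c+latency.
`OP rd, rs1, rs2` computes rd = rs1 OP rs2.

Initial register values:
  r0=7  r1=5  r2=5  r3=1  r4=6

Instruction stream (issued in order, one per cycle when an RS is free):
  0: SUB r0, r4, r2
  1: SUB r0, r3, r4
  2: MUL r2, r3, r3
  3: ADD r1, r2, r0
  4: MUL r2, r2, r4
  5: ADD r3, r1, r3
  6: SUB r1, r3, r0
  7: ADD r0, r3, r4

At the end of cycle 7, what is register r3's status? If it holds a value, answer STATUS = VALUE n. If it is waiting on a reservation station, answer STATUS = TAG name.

  c1: issue SUB r0<-Add1  regs: r0:Add1,r1:5,r2:5,r3:1,r4:6
  c2: issue SUB r0<-Add2  regs: r0:Add2,r1:5,r2:5,r3:1,r4:6
  c3: issue MUL r2<-Mul1  regs: r0:Add2,r1:5,r2:Mul1,r3:1,r4:6
  c4: CDB Add1=1; issue ADD r1<-Add1  regs: r0:Add2,r1:Add1,r2:Mul1,r3:1,r4:6
  c5: CDB Add2=-5; issue MUL r2<-Mul2  regs: r0:-5,r1:Add1,r2:Mul2,r3:1,r4:6
  c6: issue ADD r3<-Add2  regs: r0:-5,r1:Add1,r2:Mul2,r3:Add2,r4:6
  c7: CDB Mul1=1; stall  regs: r0:-5,r1:Add1,r2:Mul2,r3:Add2,r4:6

STATUS = TAG Add2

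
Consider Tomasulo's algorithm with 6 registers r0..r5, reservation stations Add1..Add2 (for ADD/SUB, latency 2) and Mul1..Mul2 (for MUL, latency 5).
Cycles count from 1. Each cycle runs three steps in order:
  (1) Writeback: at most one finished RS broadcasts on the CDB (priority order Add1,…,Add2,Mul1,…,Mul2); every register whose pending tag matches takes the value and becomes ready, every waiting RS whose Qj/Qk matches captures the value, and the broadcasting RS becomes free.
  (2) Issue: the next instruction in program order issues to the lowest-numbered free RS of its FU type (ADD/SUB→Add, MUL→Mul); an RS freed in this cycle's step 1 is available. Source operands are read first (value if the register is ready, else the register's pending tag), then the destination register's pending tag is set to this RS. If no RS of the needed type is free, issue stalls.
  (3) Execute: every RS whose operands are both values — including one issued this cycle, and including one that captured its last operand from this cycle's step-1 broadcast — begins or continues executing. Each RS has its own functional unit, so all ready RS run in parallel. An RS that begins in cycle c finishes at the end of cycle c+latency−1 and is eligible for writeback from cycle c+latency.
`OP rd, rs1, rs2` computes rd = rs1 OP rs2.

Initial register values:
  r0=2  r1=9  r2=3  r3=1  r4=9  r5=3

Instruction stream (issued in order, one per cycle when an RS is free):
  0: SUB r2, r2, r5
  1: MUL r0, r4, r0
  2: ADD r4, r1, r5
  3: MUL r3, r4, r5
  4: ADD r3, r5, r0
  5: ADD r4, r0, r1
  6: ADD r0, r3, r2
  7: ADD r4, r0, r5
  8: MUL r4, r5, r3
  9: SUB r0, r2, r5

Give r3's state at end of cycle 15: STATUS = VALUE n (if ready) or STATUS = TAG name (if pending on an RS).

c1: issue SUB r2<-Add1 | r0:2,r1:9,r2:Add1,r3:1,r4:9,r5:3
c2: issue MUL r0<-Mul1 | r0:Mul1,r1:9,r2:Add1,r3:1,r4:9,r5:3
c3: CDB Add1=0; issue ADD r4<-Add1 | r0:Mul1,r1:9,r2:0,r3:1,r4:Add1,r5:3
c4: issue MUL r3<-Mul2 | r0:Mul1,r1:9,r2:0,r3:Mul2,r4:Add1,r5:3
c5: CDB Add1=12; issue ADD r3<-Add1 | r0:Mul1,r1:9,r2:0,r3:Add1,r4:12,r5:3
c6: issue ADD r4<-Add2 | r0:Mul1,r1:9,r2:0,r3:Add1,r4:Add2,r5:3
c7: CDB Mul1=18; stall | r0:18,r1:9,r2:0,r3:Add1,r4:Add2,r5:3
c8: stall | r0:18,r1:9,r2:0,r3:Add1,r4:Add2,r5:3
c9: CDB Add1=21; issue ADD r0<-Add1 | r0:Add1,r1:9,r2:0,r3:21,r4:Add2,r5:3
c10: CDB Add2=27; issue ADD r4<-Add2 | r0:Add1,r1:9,r2:0,r3:21,r4:Add2,r5:3
c11: CDB Add1=21; issue MUL r4<-Mul1 | r0:21,r1:9,r2:0,r3:21,r4:Mul1,r5:3
c12: CDB Mul2=36; issue SUB r0<-Add1 | r0:Add1,r1:9,r2:0,r3:21,r4:Mul1,r5:3
c13: CDB Add2=24 | r0:Add1,r1:9,r2:0,r3:21,r4:Mul1,r5:3
c14: CDB Add1=-3 | r0:-3,r1:9,r2:0,r3:21,r4:Mul1,r5:3
c15: - | r0:-3,r1:9,r2:0,r3:21,r4:Mul1,r5:3

STATUS = VALUE 21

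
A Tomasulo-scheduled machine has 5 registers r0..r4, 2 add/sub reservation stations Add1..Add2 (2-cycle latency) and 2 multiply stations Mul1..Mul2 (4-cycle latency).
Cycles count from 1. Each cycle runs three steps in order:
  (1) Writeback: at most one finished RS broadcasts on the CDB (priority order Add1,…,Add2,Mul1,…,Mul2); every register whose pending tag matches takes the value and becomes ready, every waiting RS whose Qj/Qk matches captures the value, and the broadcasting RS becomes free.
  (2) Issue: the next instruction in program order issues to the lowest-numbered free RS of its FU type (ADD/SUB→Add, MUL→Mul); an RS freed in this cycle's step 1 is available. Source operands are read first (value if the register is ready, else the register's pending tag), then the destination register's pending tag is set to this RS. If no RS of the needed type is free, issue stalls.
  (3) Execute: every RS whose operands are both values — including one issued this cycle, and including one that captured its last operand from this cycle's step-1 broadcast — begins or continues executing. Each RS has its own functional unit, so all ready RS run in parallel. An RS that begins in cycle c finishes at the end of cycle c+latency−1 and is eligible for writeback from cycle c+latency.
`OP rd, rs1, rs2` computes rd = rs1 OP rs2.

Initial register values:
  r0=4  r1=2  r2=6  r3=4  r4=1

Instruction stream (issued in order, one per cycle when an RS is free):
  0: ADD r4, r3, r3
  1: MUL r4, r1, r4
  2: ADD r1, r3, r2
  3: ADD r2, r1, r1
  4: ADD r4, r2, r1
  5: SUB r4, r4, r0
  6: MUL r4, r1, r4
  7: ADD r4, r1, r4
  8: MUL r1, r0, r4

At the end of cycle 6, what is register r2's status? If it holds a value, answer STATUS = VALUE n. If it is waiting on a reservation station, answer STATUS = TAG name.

STATUS = TAG Add2

  c1: issue ADD r4<-Add1  regs: r0:4,r1:2,r2:6,r3:4,r4:Add1
  c2: issue MUL r4<-Mul1  regs: r0:4,r1:2,r2:6,r3:4,r4:Mul1
  c3: CDB Add1=8; issue ADD r1<-Add1  regs: r0:4,r1:Add1,r2:6,r3:4,r4:Mul1
  c4: issue ADD r2<-Add2  regs: r0:4,r1:Add1,r2:Add2,r3:4,r4:Mul1
  c5: CDB Add1=10; issue ADD r4<-Add1  regs: r0:4,r1:10,r2:Add2,r3:4,r4:Add1
  c6: stall  regs: r0:4,r1:10,r2:Add2,r3:4,r4:Add1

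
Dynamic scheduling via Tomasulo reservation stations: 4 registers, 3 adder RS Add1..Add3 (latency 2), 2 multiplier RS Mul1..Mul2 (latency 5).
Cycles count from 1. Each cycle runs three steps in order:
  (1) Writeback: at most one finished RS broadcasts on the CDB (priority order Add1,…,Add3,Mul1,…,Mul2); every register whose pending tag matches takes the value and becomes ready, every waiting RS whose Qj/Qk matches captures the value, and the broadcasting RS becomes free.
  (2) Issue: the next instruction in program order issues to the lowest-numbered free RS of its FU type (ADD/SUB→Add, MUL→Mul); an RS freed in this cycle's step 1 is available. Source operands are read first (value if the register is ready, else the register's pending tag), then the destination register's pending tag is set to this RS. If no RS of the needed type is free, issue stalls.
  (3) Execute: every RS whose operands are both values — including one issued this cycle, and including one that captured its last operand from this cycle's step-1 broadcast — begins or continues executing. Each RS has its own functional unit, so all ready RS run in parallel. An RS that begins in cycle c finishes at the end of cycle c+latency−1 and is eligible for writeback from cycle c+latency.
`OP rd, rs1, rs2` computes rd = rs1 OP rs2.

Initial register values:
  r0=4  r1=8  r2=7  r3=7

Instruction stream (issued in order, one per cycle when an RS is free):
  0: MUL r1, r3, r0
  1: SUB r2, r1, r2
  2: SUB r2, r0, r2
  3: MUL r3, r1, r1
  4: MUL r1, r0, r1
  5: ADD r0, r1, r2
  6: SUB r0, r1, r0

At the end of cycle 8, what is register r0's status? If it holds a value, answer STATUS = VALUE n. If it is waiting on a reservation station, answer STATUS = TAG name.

STATUS = TAG Add1

c1: issue MUL r1<-Mul1 | r0:4,r1:Mul1,r2:7,r3:7
c2: issue SUB r2<-Add1 | r0:4,r1:Mul1,r2:Add1,r3:7
c3: issue SUB r2<-Add2 | r0:4,r1:Mul1,r2:Add2,r3:7
c4: issue MUL r3<-Mul2 | r0:4,r1:Mul1,r2:Add2,r3:Mul2
c5: stall | r0:4,r1:Mul1,r2:Add2,r3:Mul2
c6: CDB Mul1=28; issue MUL r1<-Mul1 | r0:4,r1:Mul1,r2:Add2,r3:Mul2
c7: issue ADD r0<-Add3 | r0:Add3,r1:Mul1,r2:Add2,r3:Mul2
c8: CDB Add1=21; issue SUB r0<-Add1 | r0:Add1,r1:Mul1,r2:Add2,r3:Mul2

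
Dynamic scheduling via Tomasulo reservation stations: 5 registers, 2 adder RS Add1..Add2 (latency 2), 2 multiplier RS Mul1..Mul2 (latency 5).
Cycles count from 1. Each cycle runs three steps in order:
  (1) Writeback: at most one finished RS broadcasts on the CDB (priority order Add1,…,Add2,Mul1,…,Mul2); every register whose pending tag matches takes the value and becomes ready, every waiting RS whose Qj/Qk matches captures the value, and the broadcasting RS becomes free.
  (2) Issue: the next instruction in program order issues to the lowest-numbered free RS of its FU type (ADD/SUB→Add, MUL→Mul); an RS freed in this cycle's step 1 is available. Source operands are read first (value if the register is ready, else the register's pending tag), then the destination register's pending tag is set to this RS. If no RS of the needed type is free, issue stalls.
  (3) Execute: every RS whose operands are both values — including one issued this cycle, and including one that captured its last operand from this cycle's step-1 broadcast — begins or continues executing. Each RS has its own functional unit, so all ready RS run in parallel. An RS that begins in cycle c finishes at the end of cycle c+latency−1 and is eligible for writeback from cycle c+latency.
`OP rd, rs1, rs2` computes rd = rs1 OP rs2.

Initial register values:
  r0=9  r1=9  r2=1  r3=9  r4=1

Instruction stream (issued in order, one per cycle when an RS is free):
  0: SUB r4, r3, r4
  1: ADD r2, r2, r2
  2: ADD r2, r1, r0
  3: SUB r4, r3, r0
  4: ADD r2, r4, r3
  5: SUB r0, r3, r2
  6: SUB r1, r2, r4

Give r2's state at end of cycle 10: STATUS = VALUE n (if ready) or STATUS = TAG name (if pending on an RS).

cycle 1: issue SUB r4<-Add1 // r0:9,r1:9,r2:1,r3:9,r4:Add1
cycle 2: issue ADD r2<-Add2 // r0:9,r1:9,r2:Add2,r3:9,r4:Add1
cycle 3: CDB Add1=8; issue ADD r2<-Add1 // r0:9,r1:9,r2:Add1,r3:9,r4:8
cycle 4: CDB Add2=2; issue SUB r4<-Add2 // r0:9,r1:9,r2:Add1,r3:9,r4:Add2
cycle 5: CDB Add1=18; issue ADD r2<-Add1 // r0:9,r1:9,r2:Add1,r3:9,r4:Add2
cycle 6: CDB Add2=0; issue SUB r0<-Add2 // r0:Add2,r1:9,r2:Add1,r3:9,r4:0
cycle 7: stall // r0:Add2,r1:9,r2:Add1,r3:9,r4:0
cycle 8: CDB Add1=9; issue SUB r1<-Add1 // r0:Add2,r1:Add1,r2:9,r3:9,r4:0
cycle 9: - // r0:Add2,r1:Add1,r2:9,r3:9,r4:0
cycle 10: CDB Add1=9 // r0:Add2,r1:9,r2:9,r3:9,r4:0

STATUS = VALUE 9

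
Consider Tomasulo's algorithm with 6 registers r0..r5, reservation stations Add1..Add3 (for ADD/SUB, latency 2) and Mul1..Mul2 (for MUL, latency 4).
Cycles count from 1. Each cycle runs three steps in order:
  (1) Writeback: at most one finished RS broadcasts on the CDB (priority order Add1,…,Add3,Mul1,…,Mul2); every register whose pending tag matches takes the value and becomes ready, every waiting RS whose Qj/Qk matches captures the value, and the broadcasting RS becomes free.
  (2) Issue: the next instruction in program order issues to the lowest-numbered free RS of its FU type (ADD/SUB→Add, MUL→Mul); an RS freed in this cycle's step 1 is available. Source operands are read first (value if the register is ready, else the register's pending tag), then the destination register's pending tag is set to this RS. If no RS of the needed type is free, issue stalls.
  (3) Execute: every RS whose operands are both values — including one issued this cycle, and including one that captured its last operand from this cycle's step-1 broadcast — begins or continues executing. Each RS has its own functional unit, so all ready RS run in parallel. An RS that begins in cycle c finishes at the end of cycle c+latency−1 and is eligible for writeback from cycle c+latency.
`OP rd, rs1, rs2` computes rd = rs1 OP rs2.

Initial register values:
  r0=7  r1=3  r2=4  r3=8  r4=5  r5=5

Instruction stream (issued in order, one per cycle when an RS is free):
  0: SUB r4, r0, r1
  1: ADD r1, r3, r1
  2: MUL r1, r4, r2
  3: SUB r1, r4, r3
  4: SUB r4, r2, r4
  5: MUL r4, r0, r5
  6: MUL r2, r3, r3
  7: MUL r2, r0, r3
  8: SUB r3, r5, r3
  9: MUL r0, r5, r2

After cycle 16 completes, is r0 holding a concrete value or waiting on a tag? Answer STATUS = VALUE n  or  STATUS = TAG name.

c1: issue SUB r4<-Add1 | r0:7,r1:3,r2:4,r3:8,r4:Add1,r5:5
c2: issue ADD r1<-Add2 | r0:7,r1:Add2,r2:4,r3:8,r4:Add1,r5:5
c3: CDB Add1=4; issue MUL r1<-Mul1 | r0:7,r1:Mul1,r2:4,r3:8,r4:4,r5:5
c4: CDB Add2=11; issue SUB r1<-Add1 | r0:7,r1:Add1,r2:4,r3:8,r4:4,r5:5
c5: issue SUB r4<-Add2 | r0:7,r1:Add1,r2:4,r3:8,r4:Add2,r5:5
c6: CDB Add1=-4; issue MUL r4<-Mul2 | r0:7,r1:-4,r2:4,r3:8,r4:Mul2,r5:5
c7: CDB Add2=0; stall | r0:7,r1:-4,r2:4,r3:8,r4:Mul2,r5:5
c8: CDB Mul1=16; issue MUL r2<-Mul1 | r0:7,r1:-4,r2:Mul1,r3:8,r4:Mul2,r5:5
c9: stall | r0:7,r1:-4,r2:Mul1,r3:8,r4:Mul2,r5:5
c10: CDB Mul2=35; issue MUL r2<-Mul2 | r0:7,r1:-4,r2:Mul2,r3:8,r4:35,r5:5
c11: issue SUB r3<-Add1 | r0:7,r1:-4,r2:Mul2,r3:Add1,r4:35,r5:5
c12: CDB Mul1=64; issue MUL r0<-Mul1 | r0:Mul1,r1:-4,r2:Mul2,r3:Add1,r4:35,r5:5
c13: CDB Add1=-3 | r0:Mul1,r1:-4,r2:Mul2,r3:-3,r4:35,r5:5
c14: CDB Mul2=56 | r0:Mul1,r1:-4,r2:56,r3:-3,r4:35,r5:5
c15: - | r0:Mul1,r1:-4,r2:56,r3:-3,r4:35,r5:5
c16: - | r0:Mul1,r1:-4,r2:56,r3:-3,r4:35,r5:5

STATUS = TAG Mul1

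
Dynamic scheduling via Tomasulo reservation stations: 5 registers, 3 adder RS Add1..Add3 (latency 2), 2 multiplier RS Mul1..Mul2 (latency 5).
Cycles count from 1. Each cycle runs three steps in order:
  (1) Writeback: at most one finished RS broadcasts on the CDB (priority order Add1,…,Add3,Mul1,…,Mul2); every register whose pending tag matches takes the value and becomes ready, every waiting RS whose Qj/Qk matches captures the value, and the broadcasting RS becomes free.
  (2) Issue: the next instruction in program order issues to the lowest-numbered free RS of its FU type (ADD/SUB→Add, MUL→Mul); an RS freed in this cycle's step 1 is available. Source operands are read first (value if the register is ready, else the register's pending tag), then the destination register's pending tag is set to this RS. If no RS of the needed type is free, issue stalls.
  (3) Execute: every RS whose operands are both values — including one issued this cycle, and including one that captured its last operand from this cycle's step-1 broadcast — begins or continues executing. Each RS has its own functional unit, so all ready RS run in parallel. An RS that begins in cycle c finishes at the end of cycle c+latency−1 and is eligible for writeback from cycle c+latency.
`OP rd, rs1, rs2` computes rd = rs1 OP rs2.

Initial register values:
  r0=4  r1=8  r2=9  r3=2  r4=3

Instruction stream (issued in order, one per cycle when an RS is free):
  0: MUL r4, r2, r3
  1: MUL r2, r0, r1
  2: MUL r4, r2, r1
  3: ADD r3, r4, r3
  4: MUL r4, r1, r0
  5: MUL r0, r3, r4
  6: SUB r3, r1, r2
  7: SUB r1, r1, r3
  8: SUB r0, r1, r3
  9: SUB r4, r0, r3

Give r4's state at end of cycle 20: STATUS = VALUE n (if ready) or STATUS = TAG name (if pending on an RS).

c1: issue MUL r4<-Mul1 | r0:4,r1:8,r2:9,r3:2,r4:Mul1
c2: issue MUL r2<-Mul2 | r0:4,r1:8,r2:Mul2,r3:2,r4:Mul1
c3: stall | r0:4,r1:8,r2:Mul2,r3:2,r4:Mul1
c4: stall | r0:4,r1:8,r2:Mul2,r3:2,r4:Mul1
c5: stall | r0:4,r1:8,r2:Mul2,r3:2,r4:Mul1
c6: CDB Mul1=18; issue MUL r4<-Mul1 | r0:4,r1:8,r2:Mul2,r3:2,r4:Mul1
c7: CDB Mul2=32; issue ADD r3<-Add1 | r0:4,r1:8,r2:32,r3:Add1,r4:Mul1
c8: issue MUL r4<-Mul2 | r0:4,r1:8,r2:32,r3:Add1,r4:Mul2
c9: stall | r0:4,r1:8,r2:32,r3:Add1,r4:Mul2
c10: stall | r0:4,r1:8,r2:32,r3:Add1,r4:Mul2
c11: stall | r0:4,r1:8,r2:32,r3:Add1,r4:Mul2
c12: CDB Mul1=256; issue MUL r0<-Mul1 | r0:Mul1,r1:8,r2:32,r3:Add1,r4:Mul2
c13: CDB Mul2=32; issue SUB r3<-Add2 | r0:Mul1,r1:8,r2:32,r3:Add2,r4:32
c14: CDB Add1=258; issue SUB r1<-Add1 | r0:Mul1,r1:Add1,r2:32,r3:Add2,r4:32
c15: CDB Add2=-24; issue SUB r0<-Add2 | r0:Add2,r1:Add1,r2:32,r3:-24,r4:32
c16: issue SUB r4<-Add3 | r0:Add2,r1:Add1,r2:32,r3:-24,r4:Add3
c17: CDB Add1=32 | r0:Add2,r1:32,r2:32,r3:-24,r4:Add3
c18: - | r0:Add2,r1:32,r2:32,r3:-24,r4:Add3
c19: CDB Add2=56 | r0:56,r1:32,r2:32,r3:-24,r4:Add3
c20: CDB Mul1=8256 | r0:56,r1:32,r2:32,r3:-24,r4:Add3

STATUS = TAG Add3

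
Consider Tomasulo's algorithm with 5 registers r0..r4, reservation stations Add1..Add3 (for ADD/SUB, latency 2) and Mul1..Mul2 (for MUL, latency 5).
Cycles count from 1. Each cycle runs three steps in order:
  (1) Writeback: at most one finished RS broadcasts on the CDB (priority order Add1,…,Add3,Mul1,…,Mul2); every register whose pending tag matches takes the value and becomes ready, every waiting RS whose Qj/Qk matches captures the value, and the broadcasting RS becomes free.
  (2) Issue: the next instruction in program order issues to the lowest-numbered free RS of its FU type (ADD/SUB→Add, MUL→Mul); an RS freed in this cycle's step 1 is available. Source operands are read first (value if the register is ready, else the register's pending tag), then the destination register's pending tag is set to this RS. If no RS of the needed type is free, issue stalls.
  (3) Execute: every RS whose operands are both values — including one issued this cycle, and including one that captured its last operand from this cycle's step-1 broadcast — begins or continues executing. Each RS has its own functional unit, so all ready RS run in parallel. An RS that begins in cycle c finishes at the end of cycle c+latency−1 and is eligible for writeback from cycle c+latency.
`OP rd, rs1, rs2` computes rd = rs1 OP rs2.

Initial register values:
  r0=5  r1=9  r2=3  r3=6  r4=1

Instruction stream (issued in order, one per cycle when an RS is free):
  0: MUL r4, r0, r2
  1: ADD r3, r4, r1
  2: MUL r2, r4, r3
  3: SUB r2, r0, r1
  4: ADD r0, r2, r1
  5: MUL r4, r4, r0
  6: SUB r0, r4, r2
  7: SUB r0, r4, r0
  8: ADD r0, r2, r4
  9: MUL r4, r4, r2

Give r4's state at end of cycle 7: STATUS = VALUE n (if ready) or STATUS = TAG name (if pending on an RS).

c1: issue MUL r4<-Mul1 | r0:5,r1:9,r2:3,r3:6,r4:Mul1
c2: issue ADD r3<-Add1 | r0:5,r1:9,r2:3,r3:Add1,r4:Mul1
c3: issue MUL r2<-Mul2 | r0:5,r1:9,r2:Mul2,r3:Add1,r4:Mul1
c4: issue SUB r2<-Add2 | r0:5,r1:9,r2:Add2,r3:Add1,r4:Mul1
c5: issue ADD r0<-Add3 | r0:Add3,r1:9,r2:Add2,r3:Add1,r4:Mul1
c6: CDB Add2=-4; stall | r0:Add3,r1:9,r2:-4,r3:Add1,r4:Mul1
c7: CDB Mul1=15; issue MUL r4<-Mul1 | r0:Add3,r1:9,r2:-4,r3:Add1,r4:Mul1

STATUS = TAG Mul1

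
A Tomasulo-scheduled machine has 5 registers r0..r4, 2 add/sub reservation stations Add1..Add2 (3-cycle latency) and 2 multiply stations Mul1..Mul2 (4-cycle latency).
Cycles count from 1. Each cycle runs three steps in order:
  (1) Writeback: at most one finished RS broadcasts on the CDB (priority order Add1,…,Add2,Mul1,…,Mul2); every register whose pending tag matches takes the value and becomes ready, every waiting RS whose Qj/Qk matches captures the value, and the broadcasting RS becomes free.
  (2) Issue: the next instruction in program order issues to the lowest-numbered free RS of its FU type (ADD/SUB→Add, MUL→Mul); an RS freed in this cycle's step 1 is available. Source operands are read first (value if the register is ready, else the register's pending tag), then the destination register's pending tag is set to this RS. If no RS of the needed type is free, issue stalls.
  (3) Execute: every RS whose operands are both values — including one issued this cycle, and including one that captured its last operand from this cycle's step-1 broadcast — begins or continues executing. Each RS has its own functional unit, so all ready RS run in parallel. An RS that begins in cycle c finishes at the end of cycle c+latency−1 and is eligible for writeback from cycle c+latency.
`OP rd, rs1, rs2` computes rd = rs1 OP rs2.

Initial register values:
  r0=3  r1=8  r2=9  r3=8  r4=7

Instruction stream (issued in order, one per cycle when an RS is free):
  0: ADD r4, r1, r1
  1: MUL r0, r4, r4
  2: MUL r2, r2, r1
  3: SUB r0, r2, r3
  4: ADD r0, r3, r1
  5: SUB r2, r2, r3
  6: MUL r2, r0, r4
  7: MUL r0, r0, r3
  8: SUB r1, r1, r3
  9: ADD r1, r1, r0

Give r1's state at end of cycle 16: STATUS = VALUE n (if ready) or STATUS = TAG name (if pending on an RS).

STATUS = TAG Add2

c1: issue ADD r4<-Add1 | r0:3,r1:8,r2:9,r3:8,r4:Add1
c2: issue MUL r0<-Mul1 | r0:Mul1,r1:8,r2:9,r3:8,r4:Add1
c3: issue MUL r2<-Mul2 | r0:Mul1,r1:8,r2:Mul2,r3:8,r4:Add1
c4: CDB Add1=16; issue SUB r0<-Add1 | r0:Add1,r1:8,r2:Mul2,r3:8,r4:16
c5: issue ADD r0<-Add2 | r0:Add2,r1:8,r2:Mul2,r3:8,r4:16
c6: stall | r0:Add2,r1:8,r2:Mul2,r3:8,r4:16
c7: CDB Mul2=72; stall | r0:Add2,r1:8,r2:72,r3:8,r4:16
c8: CDB Add2=16; issue SUB r2<-Add2 | r0:16,r1:8,r2:Add2,r3:8,r4:16
c9: CDB Mul1=256; issue MUL r2<-Mul1 | r0:16,r1:8,r2:Mul1,r3:8,r4:16
c10: CDB Add1=64; issue MUL r0<-Mul2 | r0:Mul2,r1:8,r2:Mul1,r3:8,r4:16
c11: CDB Add2=64; issue SUB r1<-Add1 | r0:Mul2,r1:Add1,r2:Mul1,r3:8,r4:16
c12: issue ADD r1<-Add2 | r0:Mul2,r1:Add2,r2:Mul1,r3:8,r4:16
c13: CDB Mul1=256 | r0:Mul2,r1:Add2,r2:256,r3:8,r4:16
c14: CDB Add1=0 | r0:Mul2,r1:Add2,r2:256,r3:8,r4:16
c15: CDB Mul2=128 | r0:128,r1:Add2,r2:256,r3:8,r4:16
c16: - | r0:128,r1:Add2,r2:256,r3:8,r4:16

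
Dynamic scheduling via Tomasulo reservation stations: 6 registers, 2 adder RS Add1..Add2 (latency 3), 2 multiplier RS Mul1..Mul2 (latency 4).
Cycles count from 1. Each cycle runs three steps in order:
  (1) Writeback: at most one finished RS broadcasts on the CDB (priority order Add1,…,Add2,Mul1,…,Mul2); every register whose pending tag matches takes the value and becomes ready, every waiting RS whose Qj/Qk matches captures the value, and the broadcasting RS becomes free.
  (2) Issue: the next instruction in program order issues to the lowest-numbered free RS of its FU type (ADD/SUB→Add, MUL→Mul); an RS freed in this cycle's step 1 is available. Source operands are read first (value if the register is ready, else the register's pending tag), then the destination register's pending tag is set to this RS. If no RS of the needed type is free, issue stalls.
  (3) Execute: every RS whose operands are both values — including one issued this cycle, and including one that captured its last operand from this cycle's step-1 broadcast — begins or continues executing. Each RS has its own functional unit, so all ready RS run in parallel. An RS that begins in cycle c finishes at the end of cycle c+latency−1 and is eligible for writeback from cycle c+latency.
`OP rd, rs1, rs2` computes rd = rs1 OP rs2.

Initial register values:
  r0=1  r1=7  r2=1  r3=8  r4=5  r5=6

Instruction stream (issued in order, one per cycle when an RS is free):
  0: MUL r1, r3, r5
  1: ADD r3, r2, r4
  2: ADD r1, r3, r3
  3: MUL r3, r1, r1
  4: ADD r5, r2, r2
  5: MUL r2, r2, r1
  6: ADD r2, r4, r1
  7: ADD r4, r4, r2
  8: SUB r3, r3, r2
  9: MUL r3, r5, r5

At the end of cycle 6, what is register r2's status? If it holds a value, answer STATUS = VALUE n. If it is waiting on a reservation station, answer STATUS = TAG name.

cycle 1: issue MUL r1<-Mul1 // r0:1,r1:Mul1,r2:1,r3:8,r4:5,r5:6
cycle 2: issue ADD r3<-Add1 // r0:1,r1:Mul1,r2:1,r3:Add1,r4:5,r5:6
cycle 3: issue ADD r1<-Add2 // r0:1,r1:Add2,r2:1,r3:Add1,r4:5,r5:6
cycle 4: issue MUL r3<-Mul2 // r0:1,r1:Add2,r2:1,r3:Mul2,r4:5,r5:6
cycle 5: CDB Add1=6; issue ADD r5<-Add1 // r0:1,r1:Add2,r2:1,r3:Mul2,r4:5,r5:Add1
cycle 6: CDB Mul1=48; issue MUL r2<-Mul1 // r0:1,r1:Add2,r2:Mul1,r3:Mul2,r4:5,r5:Add1

STATUS = TAG Mul1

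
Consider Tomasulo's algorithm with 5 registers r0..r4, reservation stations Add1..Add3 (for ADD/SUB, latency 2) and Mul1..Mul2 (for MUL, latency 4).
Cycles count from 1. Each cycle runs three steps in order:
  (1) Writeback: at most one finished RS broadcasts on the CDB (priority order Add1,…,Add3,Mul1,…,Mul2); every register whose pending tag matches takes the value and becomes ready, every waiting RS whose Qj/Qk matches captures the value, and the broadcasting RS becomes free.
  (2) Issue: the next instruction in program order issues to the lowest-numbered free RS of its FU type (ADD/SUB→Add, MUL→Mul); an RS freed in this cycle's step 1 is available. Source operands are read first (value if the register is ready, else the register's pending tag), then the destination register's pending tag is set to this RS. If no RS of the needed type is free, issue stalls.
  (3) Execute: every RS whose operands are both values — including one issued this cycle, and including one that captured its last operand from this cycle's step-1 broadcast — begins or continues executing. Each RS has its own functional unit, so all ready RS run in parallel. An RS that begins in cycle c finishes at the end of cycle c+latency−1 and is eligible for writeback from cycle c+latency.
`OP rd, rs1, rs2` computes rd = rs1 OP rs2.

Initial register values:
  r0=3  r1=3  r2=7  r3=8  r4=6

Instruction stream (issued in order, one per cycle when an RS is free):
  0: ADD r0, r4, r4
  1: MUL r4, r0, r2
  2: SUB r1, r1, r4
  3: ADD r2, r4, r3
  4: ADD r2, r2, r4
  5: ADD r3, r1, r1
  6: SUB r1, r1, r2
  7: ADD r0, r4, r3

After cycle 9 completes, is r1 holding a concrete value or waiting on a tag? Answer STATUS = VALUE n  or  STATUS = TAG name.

STATUS = VALUE -81

cycle 1: issue ADD r0<-Add1 // r0:Add1,r1:3,r2:7,r3:8,r4:6
cycle 2: issue MUL r4<-Mul1 // r0:Add1,r1:3,r2:7,r3:8,r4:Mul1
cycle 3: CDB Add1=12; issue SUB r1<-Add1 // r0:12,r1:Add1,r2:7,r3:8,r4:Mul1
cycle 4: issue ADD r2<-Add2 // r0:12,r1:Add1,r2:Add2,r3:8,r4:Mul1
cycle 5: issue ADD r2<-Add3 // r0:12,r1:Add1,r2:Add3,r3:8,r4:Mul1
cycle 6: stall // r0:12,r1:Add1,r2:Add3,r3:8,r4:Mul1
cycle 7: CDB Mul1=84; stall // r0:12,r1:Add1,r2:Add3,r3:8,r4:84
cycle 8: stall // r0:12,r1:Add1,r2:Add3,r3:8,r4:84
cycle 9: CDB Add1=-81; issue ADD r3<-Add1 // r0:12,r1:-81,r2:Add3,r3:Add1,r4:84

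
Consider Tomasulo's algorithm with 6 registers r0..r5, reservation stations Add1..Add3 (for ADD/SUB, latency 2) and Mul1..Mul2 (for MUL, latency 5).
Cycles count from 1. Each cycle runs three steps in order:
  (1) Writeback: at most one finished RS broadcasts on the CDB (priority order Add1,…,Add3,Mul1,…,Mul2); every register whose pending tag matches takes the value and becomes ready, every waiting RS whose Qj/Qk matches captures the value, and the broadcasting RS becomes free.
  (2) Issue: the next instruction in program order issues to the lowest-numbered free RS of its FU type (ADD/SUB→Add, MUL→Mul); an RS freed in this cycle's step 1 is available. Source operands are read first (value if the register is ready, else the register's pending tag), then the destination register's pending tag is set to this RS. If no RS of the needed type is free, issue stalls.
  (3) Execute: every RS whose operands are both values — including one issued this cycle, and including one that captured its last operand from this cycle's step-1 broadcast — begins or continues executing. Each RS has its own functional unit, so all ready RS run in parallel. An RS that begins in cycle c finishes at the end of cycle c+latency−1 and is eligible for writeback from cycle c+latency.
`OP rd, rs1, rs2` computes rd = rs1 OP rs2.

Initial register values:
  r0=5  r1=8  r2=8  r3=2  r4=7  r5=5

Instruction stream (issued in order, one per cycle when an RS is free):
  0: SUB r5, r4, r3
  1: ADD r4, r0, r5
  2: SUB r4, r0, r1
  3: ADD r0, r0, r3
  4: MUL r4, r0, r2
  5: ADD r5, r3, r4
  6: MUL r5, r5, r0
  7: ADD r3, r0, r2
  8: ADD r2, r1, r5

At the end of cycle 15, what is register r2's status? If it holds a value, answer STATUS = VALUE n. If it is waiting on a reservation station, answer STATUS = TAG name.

STATUS = TAG Add3

cycle 1: issue SUB r5<-Add1 // r0:5,r1:8,r2:8,r3:2,r4:7,r5:Add1
cycle 2: issue ADD r4<-Add2 // r0:5,r1:8,r2:8,r3:2,r4:Add2,r5:Add1
cycle 3: CDB Add1=5; issue SUB r4<-Add1 // r0:5,r1:8,r2:8,r3:2,r4:Add1,r5:5
cycle 4: issue ADD r0<-Add3 // r0:Add3,r1:8,r2:8,r3:2,r4:Add1,r5:5
cycle 5: CDB Add1=-3; issue MUL r4<-Mul1 // r0:Add3,r1:8,r2:8,r3:2,r4:Mul1,r5:5
cycle 6: CDB Add2=10; issue ADD r5<-Add1 // r0:Add3,r1:8,r2:8,r3:2,r4:Mul1,r5:Add1
cycle 7: CDB Add3=7; issue MUL r5<-Mul2 // r0:7,r1:8,r2:8,r3:2,r4:Mul1,r5:Mul2
cycle 8: issue ADD r3<-Add2 // r0:7,r1:8,r2:8,r3:Add2,r4:Mul1,r5:Mul2
cycle 9: issue ADD r2<-Add3 // r0:7,r1:8,r2:Add3,r3:Add2,r4:Mul1,r5:Mul2
cycle 10: CDB Add2=15 // r0:7,r1:8,r2:Add3,r3:15,r4:Mul1,r5:Mul2
cycle 11: - // r0:7,r1:8,r2:Add3,r3:15,r4:Mul1,r5:Mul2
cycle 12: CDB Mul1=56 // r0:7,r1:8,r2:Add3,r3:15,r4:56,r5:Mul2
cycle 13: - // r0:7,r1:8,r2:Add3,r3:15,r4:56,r5:Mul2
cycle 14: CDB Add1=58 // r0:7,r1:8,r2:Add3,r3:15,r4:56,r5:Mul2
cycle 15: - // r0:7,r1:8,r2:Add3,r3:15,r4:56,r5:Mul2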